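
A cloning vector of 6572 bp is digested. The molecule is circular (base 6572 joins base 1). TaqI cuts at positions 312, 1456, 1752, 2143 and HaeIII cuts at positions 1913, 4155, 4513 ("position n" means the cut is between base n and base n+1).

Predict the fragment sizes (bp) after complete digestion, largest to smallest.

2371, 2012, 1144, 358, 296, 230, 161 bp

Combined cut positions (sorted): 312, 1456, 1752, 1913, 2143, 4155, 4513.
Circular molecule, 7 cuts → 7 fragments:
  1456 − 312 = 1144 bp
  1752 − 1456 = 296 bp
  1913 − 1752 = 161 bp
  2143 − 1913 = 230 bp
  4155 − 2143 = 2012 bp
  4513 − 4155 = 358 bp
  wrap: 6572 − 4513 + 312 = 2371 bp
Sorted largest to smallest: 2371, 2012, 1144, 358, 296, 230, 161 bp.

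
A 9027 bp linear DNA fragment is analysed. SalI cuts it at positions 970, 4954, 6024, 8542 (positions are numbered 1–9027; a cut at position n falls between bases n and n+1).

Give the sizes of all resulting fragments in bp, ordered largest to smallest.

3984, 2518, 1070, 970, 485 bp

Linear molecule, 4 cuts → 5 fragments:
  970 − 0 = 970 bp
  4954 − 970 = 3984 bp
  6024 − 4954 = 1070 bp
  8542 − 6024 = 2518 bp
  9027 − 8542 = 485 bp
Sorted largest to smallest: 3984, 2518, 1070, 970, 485 bp.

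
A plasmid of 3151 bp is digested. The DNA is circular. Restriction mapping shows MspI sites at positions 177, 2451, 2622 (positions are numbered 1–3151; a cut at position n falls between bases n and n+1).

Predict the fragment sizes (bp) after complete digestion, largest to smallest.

2274, 706, 171 bp

Circular molecule, 3 cuts → 3 fragments:
  2451 − 177 = 2274 bp
  2622 − 2451 = 171 bp
  wrap: 3151 − 2622 + 177 = 706 bp
Sorted largest to smallest: 2274, 706, 171 bp.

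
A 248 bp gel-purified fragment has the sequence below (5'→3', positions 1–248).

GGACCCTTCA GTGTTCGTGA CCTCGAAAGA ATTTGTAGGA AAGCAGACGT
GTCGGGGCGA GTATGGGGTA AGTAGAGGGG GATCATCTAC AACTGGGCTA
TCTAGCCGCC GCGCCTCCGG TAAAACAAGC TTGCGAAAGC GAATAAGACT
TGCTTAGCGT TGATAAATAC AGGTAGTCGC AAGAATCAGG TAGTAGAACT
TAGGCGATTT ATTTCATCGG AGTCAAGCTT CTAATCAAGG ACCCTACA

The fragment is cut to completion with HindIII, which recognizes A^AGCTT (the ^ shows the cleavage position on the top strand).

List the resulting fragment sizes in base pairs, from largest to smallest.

127, 98, 23 bp

HindIII sites (AAGCTT) start at positions 127, 225.
HindIII cuts after the first base of each site, so after positions 127, 225.
Linear molecule, 2 cuts → 3 fragments:
  1–127 → 127 bp
  128–225 → 98 bp
  226–248 → 23 bp
Sorted largest to smallest: 127, 98, 23 bp.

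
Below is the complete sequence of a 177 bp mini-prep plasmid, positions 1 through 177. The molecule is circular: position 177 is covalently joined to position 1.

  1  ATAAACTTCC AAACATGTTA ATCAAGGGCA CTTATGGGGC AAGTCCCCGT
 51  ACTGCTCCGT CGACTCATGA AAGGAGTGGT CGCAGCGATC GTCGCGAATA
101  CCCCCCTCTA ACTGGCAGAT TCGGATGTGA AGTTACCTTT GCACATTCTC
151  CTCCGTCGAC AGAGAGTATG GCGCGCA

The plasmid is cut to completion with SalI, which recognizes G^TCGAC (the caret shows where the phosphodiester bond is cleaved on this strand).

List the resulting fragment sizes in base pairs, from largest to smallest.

96, 81 bp

SalI sites (GTCGAC) start at positions 59, 155.
SalI cuts after the first base of each site, so after positions 59, 155.
Circular molecule, 2 cuts → 2 fragments:
  60–155 → 96 bp
  156–177 then 1–59 → 22 + 59 = 81 bp
Sorted largest to smallest: 96, 81 bp.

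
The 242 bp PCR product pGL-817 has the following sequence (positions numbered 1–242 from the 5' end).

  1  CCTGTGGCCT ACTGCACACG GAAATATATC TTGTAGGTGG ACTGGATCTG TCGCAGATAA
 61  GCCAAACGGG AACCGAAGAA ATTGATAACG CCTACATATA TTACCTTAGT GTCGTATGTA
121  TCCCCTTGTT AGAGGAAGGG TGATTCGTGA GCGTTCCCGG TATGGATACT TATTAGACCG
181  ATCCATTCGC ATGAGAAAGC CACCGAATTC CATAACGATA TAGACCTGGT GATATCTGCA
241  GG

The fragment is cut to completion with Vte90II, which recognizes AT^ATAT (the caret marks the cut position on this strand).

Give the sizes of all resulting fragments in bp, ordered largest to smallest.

Vte90II sites (ATATAT) start at positions 24, 96.
Vte90II cuts after base 2 of each site, so after positions 25, 97.
Linear molecule, 2 cuts → 3 fragments:
  1–25 → 25 bp
  26–97 → 72 bp
  98–242 → 145 bp
Sorted largest to smallest: 145, 72, 25 bp.

145, 72, 25 bp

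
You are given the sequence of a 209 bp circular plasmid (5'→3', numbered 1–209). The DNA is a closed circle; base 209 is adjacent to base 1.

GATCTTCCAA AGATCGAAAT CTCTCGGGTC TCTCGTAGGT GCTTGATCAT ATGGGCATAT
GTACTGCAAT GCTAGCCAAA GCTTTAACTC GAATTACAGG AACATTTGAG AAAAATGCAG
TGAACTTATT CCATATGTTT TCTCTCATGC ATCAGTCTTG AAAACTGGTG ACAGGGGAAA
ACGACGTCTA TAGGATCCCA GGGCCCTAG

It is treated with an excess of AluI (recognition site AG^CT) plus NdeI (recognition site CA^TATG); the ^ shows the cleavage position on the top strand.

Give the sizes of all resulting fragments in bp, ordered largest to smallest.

The AluI site (AGCT) starts at position 80.
AluI cuts after base 2 of each site, so after position 81.
NdeI sites (CATATG) start at positions 48, 56, 132.
NdeI cuts after base 2 of each site, so after positions 49, 57, 133.
Combined cut positions: 49, 57, 81, 133.
Circular molecule, 4 cuts → 4 fragments:
  50–57 → 8 bp
  58–81 → 24 bp
  82–133 → 52 bp
  134–209 then 1–49 → 76 + 49 = 125 bp
Sorted largest to smallest: 125, 52, 24, 8 bp.

125, 52, 24, 8 bp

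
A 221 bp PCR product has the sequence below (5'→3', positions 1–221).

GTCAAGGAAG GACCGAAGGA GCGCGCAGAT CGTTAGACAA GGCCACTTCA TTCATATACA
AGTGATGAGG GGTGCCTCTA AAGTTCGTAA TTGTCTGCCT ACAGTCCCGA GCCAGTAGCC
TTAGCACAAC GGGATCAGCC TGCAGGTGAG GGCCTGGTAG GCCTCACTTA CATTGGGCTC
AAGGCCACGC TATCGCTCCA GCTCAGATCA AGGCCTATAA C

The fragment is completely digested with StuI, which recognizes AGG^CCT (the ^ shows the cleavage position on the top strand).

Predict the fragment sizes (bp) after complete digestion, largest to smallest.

StuI sites (AGGCCT) start at positions 159, 211.
StuI cuts after base 3 of each site, so after positions 161, 213.
Linear molecule, 2 cuts → 3 fragments:
  1–161 → 161 bp
  162–213 → 52 bp
  214–221 → 8 bp
Sorted largest to smallest: 161, 52, 8 bp.

161, 52, 8 bp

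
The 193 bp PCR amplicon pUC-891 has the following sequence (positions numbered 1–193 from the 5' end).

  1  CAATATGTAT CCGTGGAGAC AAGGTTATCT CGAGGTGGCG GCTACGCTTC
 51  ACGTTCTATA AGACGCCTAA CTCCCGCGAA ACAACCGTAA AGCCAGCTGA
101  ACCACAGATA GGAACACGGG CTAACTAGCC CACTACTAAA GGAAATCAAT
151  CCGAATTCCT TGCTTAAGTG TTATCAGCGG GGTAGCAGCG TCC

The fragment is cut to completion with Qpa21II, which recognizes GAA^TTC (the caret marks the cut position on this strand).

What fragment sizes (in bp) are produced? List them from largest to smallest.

155, 38 bp

The Qpa21II site (GAATTC) starts at position 153.
Qpa21II cuts after base 3 of each site, so after position 155.
Linear molecule, 1 cut → 2 fragments:
  1–155 → 155 bp
  156–193 → 38 bp
Sorted largest to smallest: 155, 38 bp.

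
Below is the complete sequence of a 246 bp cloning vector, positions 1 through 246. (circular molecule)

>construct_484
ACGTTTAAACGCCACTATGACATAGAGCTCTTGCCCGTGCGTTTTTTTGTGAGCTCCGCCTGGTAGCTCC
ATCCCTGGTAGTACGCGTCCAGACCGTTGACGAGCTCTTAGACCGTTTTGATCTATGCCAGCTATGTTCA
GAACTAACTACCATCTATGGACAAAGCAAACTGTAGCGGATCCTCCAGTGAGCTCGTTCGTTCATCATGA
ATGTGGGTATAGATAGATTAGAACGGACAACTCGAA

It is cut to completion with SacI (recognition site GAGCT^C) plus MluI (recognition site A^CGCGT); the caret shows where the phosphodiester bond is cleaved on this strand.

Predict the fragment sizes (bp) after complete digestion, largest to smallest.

SacI sites (GAGCTC) start at positions 25, 51, 102, 190.
SacI cuts after base 5 of each site (before the last base), so after positions 29, 55, 106, 194.
The MluI site (ACGCGT) starts at position 83.
MluI cuts after the first base of each site, so after position 83.
Combined cut positions: 29, 55, 83, 106, 194.
Circular molecule, 5 cuts → 5 fragments:
  30–55 → 26 bp
  56–83 → 28 bp
  84–106 → 23 bp
  107–194 → 88 bp
  195–246 then 1–29 → 52 + 29 = 81 bp
Sorted largest to smallest: 88, 81, 28, 26, 23 bp.

88, 81, 28, 26, 23 bp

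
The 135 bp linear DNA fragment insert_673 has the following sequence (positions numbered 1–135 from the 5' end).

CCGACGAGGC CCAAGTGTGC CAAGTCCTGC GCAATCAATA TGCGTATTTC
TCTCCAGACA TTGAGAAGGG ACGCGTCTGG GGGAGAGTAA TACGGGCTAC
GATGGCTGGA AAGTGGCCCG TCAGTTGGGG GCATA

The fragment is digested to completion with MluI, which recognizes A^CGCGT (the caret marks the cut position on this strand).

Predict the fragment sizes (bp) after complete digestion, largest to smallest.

The MluI site (ACGCGT) starts at position 71.
MluI cuts after the first base of each site, so after position 71.
Linear molecule, 1 cut → 2 fragments:
  1–71 → 71 bp
  72–135 → 64 bp
Sorted largest to smallest: 71, 64 bp.

71, 64 bp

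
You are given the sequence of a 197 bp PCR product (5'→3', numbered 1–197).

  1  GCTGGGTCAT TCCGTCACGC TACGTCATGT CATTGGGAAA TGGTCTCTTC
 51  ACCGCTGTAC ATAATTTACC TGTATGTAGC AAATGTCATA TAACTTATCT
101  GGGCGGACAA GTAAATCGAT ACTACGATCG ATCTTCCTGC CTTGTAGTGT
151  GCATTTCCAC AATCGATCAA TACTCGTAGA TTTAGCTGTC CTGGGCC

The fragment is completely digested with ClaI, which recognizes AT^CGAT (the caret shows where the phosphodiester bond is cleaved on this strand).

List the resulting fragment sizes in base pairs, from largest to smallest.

ClaI sites (ATCGAT) start at positions 115, 127, 162.
ClaI cuts after base 2 of each site, so after positions 116, 128, 163.
Linear molecule, 3 cuts → 4 fragments:
  1–116 → 116 bp
  117–128 → 12 bp
  129–163 → 35 bp
  164–197 → 34 bp
Sorted largest to smallest: 116, 35, 34, 12 bp.

116, 35, 34, 12 bp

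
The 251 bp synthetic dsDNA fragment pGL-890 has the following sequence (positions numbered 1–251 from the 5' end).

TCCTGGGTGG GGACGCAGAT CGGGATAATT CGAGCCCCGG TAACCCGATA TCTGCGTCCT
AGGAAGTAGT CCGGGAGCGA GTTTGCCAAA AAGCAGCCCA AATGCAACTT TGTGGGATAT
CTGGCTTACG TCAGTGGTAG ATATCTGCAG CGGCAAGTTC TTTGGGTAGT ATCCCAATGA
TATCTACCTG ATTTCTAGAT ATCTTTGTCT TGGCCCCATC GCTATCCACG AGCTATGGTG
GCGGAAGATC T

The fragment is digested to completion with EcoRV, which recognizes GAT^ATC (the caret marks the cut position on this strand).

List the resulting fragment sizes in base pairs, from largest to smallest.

69, 51, 49, 39, 24, 19 bp

EcoRV sites (GATATC) start at positions 47, 116, 140, 179, 198.
EcoRV cuts after base 3 of each site, so after positions 49, 118, 142, 181, 200.
Linear molecule, 5 cuts → 6 fragments:
  1–49 → 49 bp
  50–118 → 69 bp
  119–142 → 24 bp
  143–181 → 39 bp
  182–200 → 19 bp
  201–251 → 51 bp
Sorted largest to smallest: 69, 51, 49, 39, 24, 19 bp.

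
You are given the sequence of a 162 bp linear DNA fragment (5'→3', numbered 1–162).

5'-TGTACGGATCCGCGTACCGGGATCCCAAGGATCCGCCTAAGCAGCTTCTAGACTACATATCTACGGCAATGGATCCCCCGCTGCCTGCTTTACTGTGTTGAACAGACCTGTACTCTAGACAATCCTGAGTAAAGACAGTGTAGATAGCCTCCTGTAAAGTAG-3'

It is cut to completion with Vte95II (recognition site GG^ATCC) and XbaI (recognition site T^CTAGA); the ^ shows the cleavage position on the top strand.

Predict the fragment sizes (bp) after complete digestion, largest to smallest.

48, 42, 25, 17, 14, 9, 7 bp

Vte95II sites (GGATCC) start at positions 6, 20, 29, 71.
Vte95II cuts after base 2 of each site, so after positions 7, 21, 30, 72.
XbaI sites (TCTAGA) start at positions 47, 114.
XbaI cuts after the first base of each site, so after positions 47, 114.
Combined cut positions: 7, 21, 30, 47, 72, 114.
Linear molecule, 6 cuts → 7 fragments:
  1–7 → 7 bp
  8–21 → 14 bp
  22–30 → 9 bp
  31–47 → 17 bp
  48–72 → 25 bp
  73–114 → 42 bp
  115–162 → 48 bp
Sorted largest to smallest: 48, 42, 25, 17, 14, 9, 7 bp.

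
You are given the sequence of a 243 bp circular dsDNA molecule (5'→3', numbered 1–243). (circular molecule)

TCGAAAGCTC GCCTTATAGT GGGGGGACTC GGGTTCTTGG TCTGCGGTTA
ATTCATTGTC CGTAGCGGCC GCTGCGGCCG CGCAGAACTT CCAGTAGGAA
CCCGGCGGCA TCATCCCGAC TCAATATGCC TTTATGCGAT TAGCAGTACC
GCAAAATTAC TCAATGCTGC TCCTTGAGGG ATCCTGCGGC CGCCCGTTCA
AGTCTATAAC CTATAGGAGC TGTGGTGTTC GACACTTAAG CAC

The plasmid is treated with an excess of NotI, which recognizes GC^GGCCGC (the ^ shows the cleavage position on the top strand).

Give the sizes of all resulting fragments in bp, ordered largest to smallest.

122, 112, 9 bp

NotI sites (GCGGCCGC) start at positions 65, 74, 186.
NotI cuts after base 2 of each site, so after positions 66, 75, 187.
Circular molecule, 3 cuts → 3 fragments:
  67–75 → 9 bp
  76–187 → 112 bp
  188–243 then 1–66 → 56 + 66 = 122 bp
Sorted largest to smallest: 122, 112, 9 bp.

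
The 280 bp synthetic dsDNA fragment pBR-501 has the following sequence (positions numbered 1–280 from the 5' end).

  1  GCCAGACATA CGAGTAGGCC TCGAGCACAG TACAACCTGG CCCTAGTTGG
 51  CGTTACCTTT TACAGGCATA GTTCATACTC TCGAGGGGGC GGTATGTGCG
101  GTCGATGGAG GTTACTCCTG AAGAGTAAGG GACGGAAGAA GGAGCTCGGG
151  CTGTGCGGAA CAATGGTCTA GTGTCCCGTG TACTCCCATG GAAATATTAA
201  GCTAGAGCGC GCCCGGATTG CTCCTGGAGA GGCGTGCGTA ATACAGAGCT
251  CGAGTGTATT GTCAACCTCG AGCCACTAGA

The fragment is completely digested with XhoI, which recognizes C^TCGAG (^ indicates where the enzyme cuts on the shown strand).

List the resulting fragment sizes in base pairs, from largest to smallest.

XhoI sites (CTCGAG) start at positions 20, 80, 249, 267.
XhoI cuts after the first base of each site, so after positions 20, 80, 249, 267.
Linear molecule, 4 cuts → 5 fragments:
  1–20 → 20 bp
  21–80 → 60 bp
  81–249 → 169 bp
  250–267 → 18 bp
  268–280 → 13 bp
Sorted largest to smallest: 169, 60, 20, 18, 13 bp.

169, 60, 20, 18, 13 bp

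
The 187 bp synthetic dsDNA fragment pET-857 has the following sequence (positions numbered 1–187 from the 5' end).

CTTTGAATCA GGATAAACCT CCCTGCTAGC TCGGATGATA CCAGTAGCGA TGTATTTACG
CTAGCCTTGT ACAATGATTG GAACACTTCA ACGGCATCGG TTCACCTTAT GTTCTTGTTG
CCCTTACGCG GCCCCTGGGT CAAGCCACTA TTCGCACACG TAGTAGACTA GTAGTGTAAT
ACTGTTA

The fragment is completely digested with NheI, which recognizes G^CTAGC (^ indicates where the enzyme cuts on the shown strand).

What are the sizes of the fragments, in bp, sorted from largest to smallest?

NheI sites (GCTAGC) start at positions 25, 60.
NheI cuts after the first base of each site, so after positions 25, 60.
Linear molecule, 2 cuts → 3 fragments:
  1–25 → 25 bp
  26–60 → 35 bp
  61–187 → 127 bp
Sorted largest to smallest: 127, 35, 25 bp.

127, 35, 25 bp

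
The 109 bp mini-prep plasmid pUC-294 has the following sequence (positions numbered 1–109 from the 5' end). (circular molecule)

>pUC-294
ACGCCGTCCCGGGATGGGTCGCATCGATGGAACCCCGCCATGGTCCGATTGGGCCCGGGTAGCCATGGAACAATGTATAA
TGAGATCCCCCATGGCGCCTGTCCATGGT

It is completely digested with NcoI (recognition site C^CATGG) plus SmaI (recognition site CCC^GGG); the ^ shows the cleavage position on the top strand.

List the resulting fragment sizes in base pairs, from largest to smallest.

NcoI sites (CCATGG) start at positions 38, 63, 90, 103.
NcoI cuts after the first base of each site, so after positions 38, 63, 90, 103.
SmaI sites (CCCGGG) start at positions 8, 54.
SmaI cuts after base 3 of each site, so after positions 10, 56.
Combined cut positions: 10, 38, 56, 63, 90, 103.
Circular molecule, 6 cuts → 6 fragments:
  11–38 → 28 bp
  39–56 → 18 bp
  57–63 → 7 bp
  64–90 → 27 bp
  91–103 → 13 bp
  104–109 then 1–10 → 6 + 10 = 16 bp
Sorted largest to smallest: 28, 27, 18, 16, 13, 7 bp.

28, 27, 18, 16, 13, 7 bp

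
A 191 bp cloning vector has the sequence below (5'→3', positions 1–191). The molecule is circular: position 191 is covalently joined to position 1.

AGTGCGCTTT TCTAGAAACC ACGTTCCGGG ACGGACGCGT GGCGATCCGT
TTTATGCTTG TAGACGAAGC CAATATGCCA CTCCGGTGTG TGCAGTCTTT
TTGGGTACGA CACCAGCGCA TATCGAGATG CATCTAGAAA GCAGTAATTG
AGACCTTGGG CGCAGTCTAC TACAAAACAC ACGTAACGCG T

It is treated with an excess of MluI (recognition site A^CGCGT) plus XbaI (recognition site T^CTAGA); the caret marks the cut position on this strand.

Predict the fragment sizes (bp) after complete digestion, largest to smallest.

98, 53, 24, 16 bp

MluI sites (ACGCGT) start at positions 35, 186.
MluI cuts after the first base of each site, so after positions 35, 186.
XbaI sites (TCTAGA) start at positions 11, 133.
XbaI cuts after the first base of each site, so after positions 11, 133.
Combined cut positions: 11, 35, 133, 186.
Circular molecule, 4 cuts → 4 fragments:
  12–35 → 24 bp
  36–133 → 98 bp
  134–186 → 53 bp
  187–191 then 1–11 → 5 + 11 = 16 bp
Sorted largest to smallest: 98, 53, 24, 16 bp.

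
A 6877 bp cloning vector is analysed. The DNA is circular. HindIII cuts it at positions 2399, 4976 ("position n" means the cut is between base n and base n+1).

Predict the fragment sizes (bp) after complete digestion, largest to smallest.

Circular molecule, 2 cuts → 2 fragments:
  4976 − 2399 = 2577 bp
  wrap: 6877 − 4976 + 2399 = 4300 bp
Sorted largest to smallest: 4300, 2577 bp.

4300, 2577 bp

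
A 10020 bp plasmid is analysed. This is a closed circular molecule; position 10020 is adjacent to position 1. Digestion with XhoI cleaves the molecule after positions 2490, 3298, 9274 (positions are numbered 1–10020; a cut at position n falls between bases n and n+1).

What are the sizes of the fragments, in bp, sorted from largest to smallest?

Circular molecule, 3 cuts → 3 fragments:
  3298 − 2490 = 808 bp
  9274 − 3298 = 5976 bp
  wrap: 10020 − 9274 + 2490 = 3236 bp
Sorted largest to smallest: 5976, 3236, 808 bp.

5976, 3236, 808 bp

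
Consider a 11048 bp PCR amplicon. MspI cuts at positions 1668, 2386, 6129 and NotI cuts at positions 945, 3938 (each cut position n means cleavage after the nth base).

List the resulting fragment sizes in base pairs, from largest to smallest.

4919, 2191, 1552, 945, 723, 718 bp

Combined cut positions (sorted): 945, 1668, 2386, 3938, 6129.
Linear molecule, 5 cuts → 6 fragments:
  945 − 0 = 945 bp
  1668 − 945 = 723 bp
  2386 − 1668 = 718 bp
  3938 − 2386 = 1552 bp
  6129 − 3938 = 2191 bp
  11048 − 6129 = 4919 bp
Sorted largest to smallest: 4919, 2191, 1552, 945, 723, 718 bp.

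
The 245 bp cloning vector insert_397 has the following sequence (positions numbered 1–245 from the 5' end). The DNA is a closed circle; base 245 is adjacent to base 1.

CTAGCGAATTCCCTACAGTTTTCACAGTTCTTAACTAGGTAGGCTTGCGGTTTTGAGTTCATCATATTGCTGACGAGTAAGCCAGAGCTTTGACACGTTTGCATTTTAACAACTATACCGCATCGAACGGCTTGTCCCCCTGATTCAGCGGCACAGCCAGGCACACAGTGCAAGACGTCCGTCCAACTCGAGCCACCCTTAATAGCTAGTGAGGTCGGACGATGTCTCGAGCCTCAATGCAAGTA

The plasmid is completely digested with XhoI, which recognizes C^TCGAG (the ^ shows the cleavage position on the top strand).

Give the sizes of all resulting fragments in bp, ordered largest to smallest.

XhoI sites (CTCGAG) start at positions 187, 226.
XhoI cuts after the first base of each site, so after positions 187, 226.
Circular molecule, 2 cuts → 2 fragments:
  188–226 → 39 bp
  227–245 then 1–187 → 19 + 187 = 206 bp
Sorted largest to smallest: 206, 39 bp.

206, 39 bp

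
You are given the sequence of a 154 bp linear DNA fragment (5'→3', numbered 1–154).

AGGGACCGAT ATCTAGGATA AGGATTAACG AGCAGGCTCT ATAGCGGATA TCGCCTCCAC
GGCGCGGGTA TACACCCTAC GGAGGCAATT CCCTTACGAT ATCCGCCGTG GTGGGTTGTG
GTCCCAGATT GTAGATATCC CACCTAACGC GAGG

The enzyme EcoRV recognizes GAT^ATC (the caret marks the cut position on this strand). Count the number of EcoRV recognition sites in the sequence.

4

GATATC occurs starting at positions 8, 47, 98, 134.
EcoRV cuts at 4 sites.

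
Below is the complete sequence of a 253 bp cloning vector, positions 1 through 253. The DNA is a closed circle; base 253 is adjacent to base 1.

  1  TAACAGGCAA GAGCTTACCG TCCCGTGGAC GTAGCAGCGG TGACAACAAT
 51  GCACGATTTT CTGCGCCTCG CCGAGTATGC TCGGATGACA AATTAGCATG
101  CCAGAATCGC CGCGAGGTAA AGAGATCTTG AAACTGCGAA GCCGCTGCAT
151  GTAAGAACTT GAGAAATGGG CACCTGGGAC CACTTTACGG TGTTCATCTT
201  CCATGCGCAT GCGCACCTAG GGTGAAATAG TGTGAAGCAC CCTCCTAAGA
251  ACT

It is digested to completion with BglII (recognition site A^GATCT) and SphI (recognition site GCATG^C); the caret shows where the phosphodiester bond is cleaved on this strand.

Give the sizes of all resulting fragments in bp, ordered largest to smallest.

The BglII site (AGATCT) starts at position 123.
BglII cuts after the first base of each site, so after position 123.
SphI sites (GCATGC) start at positions 96, 207.
SphI cuts after base 5 of each site (before the last base), so after positions 100, 211.
Combined cut positions: 100, 123, 211.
Circular molecule, 3 cuts → 3 fragments:
  101–123 → 23 bp
  124–211 → 88 bp
  212–253 then 1–100 → 42 + 100 = 142 bp
Sorted largest to smallest: 142, 88, 23 bp.

142, 88, 23 bp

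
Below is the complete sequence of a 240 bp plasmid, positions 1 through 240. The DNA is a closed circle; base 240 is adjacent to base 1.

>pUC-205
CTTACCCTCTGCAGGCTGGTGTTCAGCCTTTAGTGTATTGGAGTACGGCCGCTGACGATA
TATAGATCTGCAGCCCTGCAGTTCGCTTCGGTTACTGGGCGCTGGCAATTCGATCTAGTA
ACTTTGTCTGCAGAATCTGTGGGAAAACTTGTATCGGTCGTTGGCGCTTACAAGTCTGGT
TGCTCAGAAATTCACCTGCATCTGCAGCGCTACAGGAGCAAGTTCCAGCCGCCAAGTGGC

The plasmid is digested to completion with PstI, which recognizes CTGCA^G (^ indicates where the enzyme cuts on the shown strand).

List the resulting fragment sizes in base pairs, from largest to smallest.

74, 59, 52, 47, 8 bp

PstI sites (CTGCAG) start at positions 9, 68, 76, 128, 202.
PstI cuts after base 5 of each site (before the last base), so after positions 13, 72, 80, 132, 206.
Circular molecule, 5 cuts → 5 fragments:
  14–72 → 59 bp
  73–80 → 8 bp
  81–132 → 52 bp
  133–206 → 74 bp
  207–240 then 1–13 → 34 + 13 = 47 bp
Sorted largest to smallest: 74, 59, 52, 47, 8 bp.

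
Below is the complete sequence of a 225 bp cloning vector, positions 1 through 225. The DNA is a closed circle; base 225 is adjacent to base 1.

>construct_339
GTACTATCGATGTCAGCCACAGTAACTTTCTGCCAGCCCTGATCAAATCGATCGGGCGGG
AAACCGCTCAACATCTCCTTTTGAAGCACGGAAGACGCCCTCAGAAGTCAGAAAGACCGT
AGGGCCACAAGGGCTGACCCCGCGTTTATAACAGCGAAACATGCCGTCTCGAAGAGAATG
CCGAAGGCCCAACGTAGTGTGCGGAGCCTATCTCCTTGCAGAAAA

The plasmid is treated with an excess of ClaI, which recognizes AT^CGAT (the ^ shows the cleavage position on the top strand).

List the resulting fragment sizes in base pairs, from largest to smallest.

184, 41 bp

ClaI sites (ATCGAT) start at positions 6, 47.
ClaI cuts after base 2 of each site, so after positions 7, 48.
Circular molecule, 2 cuts → 2 fragments:
  8–48 → 41 bp
  49–225 then 1–7 → 177 + 7 = 184 bp
Sorted largest to smallest: 184, 41 bp.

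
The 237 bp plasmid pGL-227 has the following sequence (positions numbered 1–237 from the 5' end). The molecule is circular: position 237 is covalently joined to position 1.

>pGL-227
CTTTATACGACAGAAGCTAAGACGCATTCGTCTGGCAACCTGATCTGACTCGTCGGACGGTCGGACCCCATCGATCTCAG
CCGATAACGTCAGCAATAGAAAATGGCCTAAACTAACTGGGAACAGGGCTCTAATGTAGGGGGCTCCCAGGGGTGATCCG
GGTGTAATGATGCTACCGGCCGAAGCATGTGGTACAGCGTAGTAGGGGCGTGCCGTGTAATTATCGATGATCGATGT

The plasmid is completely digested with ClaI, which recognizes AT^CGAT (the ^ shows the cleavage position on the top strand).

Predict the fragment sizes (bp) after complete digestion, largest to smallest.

153, 77, 7 bp

ClaI sites (ATCGAT) start at positions 70, 223, 230.
ClaI cuts after base 2 of each site, so after positions 71, 224, 231.
Circular molecule, 3 cuts → 3 fragments:
  72–224 → 153 bp
  225–231 → 7 bp
  232–237 then 1–71 → 6 + 71 = 77 bp
Sorted largest to smallest: 153, 77, 7 bp.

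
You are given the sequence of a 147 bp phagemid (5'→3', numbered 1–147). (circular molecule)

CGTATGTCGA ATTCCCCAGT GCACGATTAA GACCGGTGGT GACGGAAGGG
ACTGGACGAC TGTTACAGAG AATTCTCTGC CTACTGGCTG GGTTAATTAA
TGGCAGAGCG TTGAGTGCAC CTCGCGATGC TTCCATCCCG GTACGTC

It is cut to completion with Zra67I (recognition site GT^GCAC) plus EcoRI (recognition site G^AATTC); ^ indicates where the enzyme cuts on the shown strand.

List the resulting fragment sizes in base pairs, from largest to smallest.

50, 46, 40, 11 bp

Zra67I sites (GTGCAC) start at positions 19, 115.
Zra67I cuts after base 2 of each site, so after positions 20, 116.
EcoRI sites (GAATTC) start at positions 9, 70.
EcoRI cuts after the first base of each site, so after positions 9, 70.
Combined cut positions: 9, 20, 70, 116.
Circular molecule, 4 cuts → 4 fragments:
  10–20 → 11 bp
  21–70 → 50 bp
  71–116 → 46 bp
  117–147 then 1–9 → 31 + 9 = 40 bp
Sorted largest to smallest: 50, 46, 40, 11 bp.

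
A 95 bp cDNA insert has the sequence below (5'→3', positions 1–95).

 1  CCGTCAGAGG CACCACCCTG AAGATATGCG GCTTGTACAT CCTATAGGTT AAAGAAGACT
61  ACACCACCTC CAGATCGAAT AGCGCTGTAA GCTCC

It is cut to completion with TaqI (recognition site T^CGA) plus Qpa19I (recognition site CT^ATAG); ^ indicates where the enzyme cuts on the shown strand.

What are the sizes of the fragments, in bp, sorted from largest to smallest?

43, 32, 20 bp

The TaqI site (TCGA) starts at position 75.
TaqI cuts after the first base of each site, so after position 75.
The Qpa19I site (CTATAG) starts at position 42.
Qpa19I cuts after base 2 of each site, so after position 43.
Combined cut positions: 43, 75.
Linear molecule, 2 cuts → 3 fragments:
  1–43 → 43 bp
  44–75 → 32 bp
  76–95 → 20 bp
Sorted largest to smallest: 43, 32, 20 bp.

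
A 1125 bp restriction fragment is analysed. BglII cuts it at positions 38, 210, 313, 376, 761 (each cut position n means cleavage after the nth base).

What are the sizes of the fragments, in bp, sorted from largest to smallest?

Linear molecule, 5 cuts → 6 fragments:
  38 − 0 = 38 bp
  210 − 38 = 172 bp
  313 − 210 = 103 bp
  376 − 313 = 63 bp
  761 − 376 = 385 bp
  1125 − 761 = 364 bp
Sorted largest to smallest: 385, 364, 172, 103, 63, 38 bp.

385, 364, 172, 103, 63, 38 bp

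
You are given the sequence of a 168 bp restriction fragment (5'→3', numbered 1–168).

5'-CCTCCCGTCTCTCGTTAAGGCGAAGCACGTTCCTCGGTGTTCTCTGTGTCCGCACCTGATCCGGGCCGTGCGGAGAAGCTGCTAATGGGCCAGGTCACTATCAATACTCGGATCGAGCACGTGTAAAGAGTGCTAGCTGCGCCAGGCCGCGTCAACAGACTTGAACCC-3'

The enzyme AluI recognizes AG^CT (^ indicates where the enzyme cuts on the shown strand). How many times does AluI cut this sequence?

AGCT occurs starting at positions 77, 135.
AluI cuts at 2 sites.

2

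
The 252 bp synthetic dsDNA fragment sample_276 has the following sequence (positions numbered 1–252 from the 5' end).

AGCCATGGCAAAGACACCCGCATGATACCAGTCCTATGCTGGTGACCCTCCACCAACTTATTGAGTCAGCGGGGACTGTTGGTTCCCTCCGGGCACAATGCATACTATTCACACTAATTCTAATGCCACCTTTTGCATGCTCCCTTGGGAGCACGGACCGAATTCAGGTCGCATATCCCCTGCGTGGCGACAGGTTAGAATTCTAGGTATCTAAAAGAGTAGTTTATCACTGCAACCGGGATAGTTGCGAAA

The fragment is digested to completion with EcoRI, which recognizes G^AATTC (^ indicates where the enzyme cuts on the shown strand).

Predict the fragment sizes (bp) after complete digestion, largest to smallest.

EcoRI sites (GAATTC) start at positions 160, 198.
EcoRI cuts after the first base of each site, so after positions 160, 198.
Linear molecule, 2 cuts → 3 fragments:
  1–160 → 160 bp
  161–198 → 38 bp
  199–252 → 54 bp
Sorted largest to smallest: 160, 54, 38 bp.

160, 54, 38 bp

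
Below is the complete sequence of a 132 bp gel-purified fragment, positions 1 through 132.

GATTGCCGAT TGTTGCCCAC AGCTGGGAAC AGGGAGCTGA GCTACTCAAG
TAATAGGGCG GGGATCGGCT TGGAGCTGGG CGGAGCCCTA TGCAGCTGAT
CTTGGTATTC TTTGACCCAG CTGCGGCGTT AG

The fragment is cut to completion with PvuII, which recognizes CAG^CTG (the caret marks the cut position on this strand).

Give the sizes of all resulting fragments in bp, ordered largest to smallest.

PvuII sites (CAGCTG) start at positions 20, 93, 118.
PvuII cuts after base 3 of each site, so after positions 22, 95, 120.
Linear molecule, 3 cuts → 4 fragments:
  1–22 → 22 bp
  23–95 → 73 bp
  96–120 → 25 bp
  121–132 → 12 bp
Sorted largest to smallest: 73, 25, 22, 12 bp.

73, 25, 22, 12 bp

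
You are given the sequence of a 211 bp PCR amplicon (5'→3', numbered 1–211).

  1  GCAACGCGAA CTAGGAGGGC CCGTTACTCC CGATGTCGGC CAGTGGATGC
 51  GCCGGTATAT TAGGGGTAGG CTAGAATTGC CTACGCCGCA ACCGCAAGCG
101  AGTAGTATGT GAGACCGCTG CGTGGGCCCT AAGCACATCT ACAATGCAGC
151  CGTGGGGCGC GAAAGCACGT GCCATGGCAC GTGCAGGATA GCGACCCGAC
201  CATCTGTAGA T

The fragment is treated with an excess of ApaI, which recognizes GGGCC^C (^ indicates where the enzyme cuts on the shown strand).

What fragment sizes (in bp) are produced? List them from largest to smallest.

ApaI sites (GGGCCC) start at positions 17, 124.
ApaI cuts after base 5 of each site (before the last base), so after positions 21, 128.
Linear molecule, 2 cuts → 3 fragments:
  1–21 → 21 bp
  22–128 → 107 bp
  129–211 → 83 bp
Sorted largest to smallest: 107, 83, 21 bp.

107, 83, 21 bp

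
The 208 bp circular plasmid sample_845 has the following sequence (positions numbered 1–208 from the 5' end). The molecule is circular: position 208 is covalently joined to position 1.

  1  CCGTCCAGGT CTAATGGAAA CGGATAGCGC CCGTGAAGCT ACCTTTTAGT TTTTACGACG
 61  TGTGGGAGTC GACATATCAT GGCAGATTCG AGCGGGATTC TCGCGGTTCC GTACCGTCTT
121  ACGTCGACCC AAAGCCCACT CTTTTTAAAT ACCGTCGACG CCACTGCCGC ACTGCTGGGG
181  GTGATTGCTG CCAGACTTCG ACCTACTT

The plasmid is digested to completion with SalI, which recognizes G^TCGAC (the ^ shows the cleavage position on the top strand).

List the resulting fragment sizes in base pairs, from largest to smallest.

SalI sites (GTCGAC) start at positions 68, 123, 154.
SalI cuts after the first base of each site, so after positions 68, 123, 154.
Circular molecule, 3 cuts → 3 fragments:
  69–123 → 55 bp
  124–154 → 31 bp
  155–208 then 1–68 → 54 + 68 = 122 bp
Sorted largest to smallest: 122, 55, 31 bp.

122, 55, 31 bp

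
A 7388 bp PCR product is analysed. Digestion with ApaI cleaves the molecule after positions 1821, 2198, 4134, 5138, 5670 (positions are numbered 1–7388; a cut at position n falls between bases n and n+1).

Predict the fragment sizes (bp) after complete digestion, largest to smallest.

1936, 1821, 1718, 1004, 532, 377 bp

Linear molecule, 5 cuts → 6 fragments:
  1821 − 0 = 1821 bp
  2198 − 1821 = 377 bp
  4134 − 2198 = 1936 bp
  5138 − 4134 = 1004 bp
  5670 − 5138 = 532 bp
  7388 − 5670 = 1718 bp
Sorted largest to smallest: 1936, 1821, 1718, 1004, 532, 377 bp.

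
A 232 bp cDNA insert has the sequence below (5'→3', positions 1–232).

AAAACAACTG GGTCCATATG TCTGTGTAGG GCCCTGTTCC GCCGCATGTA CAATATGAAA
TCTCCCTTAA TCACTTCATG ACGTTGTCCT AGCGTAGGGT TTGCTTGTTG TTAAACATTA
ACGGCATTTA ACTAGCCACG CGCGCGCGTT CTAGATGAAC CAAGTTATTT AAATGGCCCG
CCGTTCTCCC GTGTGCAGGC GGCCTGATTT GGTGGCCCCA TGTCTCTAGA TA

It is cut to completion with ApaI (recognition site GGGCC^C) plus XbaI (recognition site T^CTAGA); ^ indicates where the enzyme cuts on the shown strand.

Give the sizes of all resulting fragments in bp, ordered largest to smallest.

117, 75, 33, 7 bp

The ApaI site (GGGCCC) starts at position 29.
ApaI cuts after base 5 of each site (before the last base), so after position 33.
XbaI sites (TCTAGA) start at positions 150, 225.
XbaI cuts after the first base of each site, so after positions 150, 225.
Combined cut positions: 33, 150, 225.
Linear molecule, 3 cuts → 4 fragments:
  1–33 → 33 bp
  34–150 → 117 bp
  151–225 → 75 bp
  226–232 → 7 bp
Sorted largest to smallest: 117, 75, 33, 7 bp.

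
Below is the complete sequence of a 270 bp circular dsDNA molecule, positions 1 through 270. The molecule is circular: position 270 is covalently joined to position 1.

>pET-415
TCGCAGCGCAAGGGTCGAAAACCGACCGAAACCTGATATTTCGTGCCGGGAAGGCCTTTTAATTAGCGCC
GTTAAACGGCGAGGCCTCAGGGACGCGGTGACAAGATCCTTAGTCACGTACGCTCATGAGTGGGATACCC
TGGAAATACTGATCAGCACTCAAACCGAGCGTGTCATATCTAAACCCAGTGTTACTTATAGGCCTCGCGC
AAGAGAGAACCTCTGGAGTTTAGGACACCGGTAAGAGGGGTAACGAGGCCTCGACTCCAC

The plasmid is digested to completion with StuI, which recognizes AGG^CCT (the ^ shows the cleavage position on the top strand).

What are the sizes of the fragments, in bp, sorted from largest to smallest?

118, 66, 56, 30 bp

StuI sites (AGGCCT) start at positions 52, 82, 200, 256.
StuI cuts after base 3 of each site, so after positions 54, 84, 202, 258.
Circular molecule, 4 cuts → 4 fragments:
  55–84 → 30 bp
  85–202 → 118 bp
  203–258 → 56 bp
  259–270 then 1–54 → 12 + 54 = 66 bp
Sorted largest to smallest: 118, 66, 56, 30 bp.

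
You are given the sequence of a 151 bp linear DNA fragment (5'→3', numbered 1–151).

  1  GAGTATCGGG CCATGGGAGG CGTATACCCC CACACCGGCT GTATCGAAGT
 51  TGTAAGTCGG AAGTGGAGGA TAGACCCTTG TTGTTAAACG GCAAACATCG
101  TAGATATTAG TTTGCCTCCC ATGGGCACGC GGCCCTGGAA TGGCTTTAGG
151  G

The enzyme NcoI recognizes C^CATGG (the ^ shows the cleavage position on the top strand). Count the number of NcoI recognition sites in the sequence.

CCATGG occurs starting at positions 11, 119.
NcoI cuts at 2 sites.

2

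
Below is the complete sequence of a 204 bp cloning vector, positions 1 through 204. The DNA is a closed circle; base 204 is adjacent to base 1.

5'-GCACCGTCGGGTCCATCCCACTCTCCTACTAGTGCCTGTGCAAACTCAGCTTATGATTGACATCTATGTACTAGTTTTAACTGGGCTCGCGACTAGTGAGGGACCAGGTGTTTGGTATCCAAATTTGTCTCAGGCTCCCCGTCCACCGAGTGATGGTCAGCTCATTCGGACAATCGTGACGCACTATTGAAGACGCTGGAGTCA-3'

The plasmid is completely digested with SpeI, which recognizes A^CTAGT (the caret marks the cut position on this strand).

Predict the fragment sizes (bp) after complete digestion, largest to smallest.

SpeI sites (ACTAGT) start at positions 28, 70, 92.
SpeI cuts after the first base of each site, so after positions 28, 70, 92.
Circular molecule, 3 cuts → 3 fragments:
  29–70 → 42 bp
  71–92 → 22 bp
  93–204 then 1–28 → 112 + 28 = 140 bp
Sorted largest to smallest: 140, 42, 22 bp.

140, 42, 22 bp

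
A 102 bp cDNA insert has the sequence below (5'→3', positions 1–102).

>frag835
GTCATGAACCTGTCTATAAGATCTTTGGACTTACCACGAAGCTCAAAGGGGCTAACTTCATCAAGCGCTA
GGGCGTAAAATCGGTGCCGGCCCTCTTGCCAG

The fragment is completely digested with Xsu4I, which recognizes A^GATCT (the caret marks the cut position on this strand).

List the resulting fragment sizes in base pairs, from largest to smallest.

83, 19 bp

The Xsu4I site (AGATCT) starts at position 19.
Xsu4I cuts after the first base of each site, so after position 19.
Linear molecule, 1 cut → 2 fragments:
  1–19 → 19 bp
  20–102 → 83 bp
Sorted largest to smallest: 83, 19 bp.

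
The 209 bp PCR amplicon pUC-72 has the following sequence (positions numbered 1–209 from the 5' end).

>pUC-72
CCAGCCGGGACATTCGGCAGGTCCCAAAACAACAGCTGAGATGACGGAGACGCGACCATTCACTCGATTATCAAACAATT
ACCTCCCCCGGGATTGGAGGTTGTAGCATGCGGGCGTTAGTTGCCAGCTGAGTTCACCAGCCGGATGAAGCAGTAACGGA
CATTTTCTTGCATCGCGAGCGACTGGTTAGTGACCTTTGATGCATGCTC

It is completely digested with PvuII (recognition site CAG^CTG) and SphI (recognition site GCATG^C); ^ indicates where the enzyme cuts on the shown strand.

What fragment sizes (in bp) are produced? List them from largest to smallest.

79, 75, 35, 17, 3 bp

PvuII sites (CAGCTG) start at positions 33, 125.
PvuII cuts after base 3 of each site, so after positions 35, 127.
SphI sites (GCATGC) start at positions 106, 202.
SphI cuts after base 5 of each site (before the last base), so after positions 110, 206.
Combined cut positions: 35, 110, 127, 206.
Linear molecule, 4 cuts → 5 fragments:
  1–35 → 35 bp
  36–110 → 75 bp
  111–127 → 17 bp
  128–206 → 79 bp
  207–209 → 3 bp
Sorted largest to smallest: 79, 75, 35, 17, 3 bp.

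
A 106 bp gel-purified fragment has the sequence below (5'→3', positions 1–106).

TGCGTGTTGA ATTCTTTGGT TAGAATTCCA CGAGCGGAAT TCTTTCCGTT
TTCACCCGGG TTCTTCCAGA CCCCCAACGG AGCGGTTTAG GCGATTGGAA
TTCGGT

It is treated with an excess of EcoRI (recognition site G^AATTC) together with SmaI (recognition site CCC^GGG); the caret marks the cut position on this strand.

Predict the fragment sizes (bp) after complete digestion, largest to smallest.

41, 20, 14, 14, 9, 8 bp

EcoRI sites (GAATTC) start at positions 9, 23, 37, 98.
EcoRI cuts after the first base of each site, so after positions 9, 23, 37, 98.
The SmaI site (CCCGGG) starts at position 55.
SmaI cuts after base 3 of each site, so after position 57.
Combined cut positions: 9, 23, 37, 57, 98.
Linear molecule, 5 cuts → 6 fragments:
  1–9 → 9 bp
  10–23 → 14 bp
  24–37 → 14 bp
  38–57 → 20 bp
  58–98 → 41 bp
  99–106 → 8 bp
Sorted largest to smallest: 41, 20, 14, 14, 9, 8 bp.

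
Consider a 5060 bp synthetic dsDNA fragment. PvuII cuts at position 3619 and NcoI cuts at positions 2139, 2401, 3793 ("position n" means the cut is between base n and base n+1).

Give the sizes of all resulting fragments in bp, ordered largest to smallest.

2139, 1267, 1218, 262, 174 bp

Combined cut positions (sorted): 2139, 2401, 3619, 3793.
Linear molecule, 4 cuts → 5 fragments:
  2139 − 0 = 2139 bp
  2401 − 2139 = 262 bp
  3619 − 2401 = 1218 bp
  3793 − 3619 = 174 bp
  5060 − 3793 = 1267 bp
Sorted largest to smallest: 2139, 1267, 1218, 262, 174 bp.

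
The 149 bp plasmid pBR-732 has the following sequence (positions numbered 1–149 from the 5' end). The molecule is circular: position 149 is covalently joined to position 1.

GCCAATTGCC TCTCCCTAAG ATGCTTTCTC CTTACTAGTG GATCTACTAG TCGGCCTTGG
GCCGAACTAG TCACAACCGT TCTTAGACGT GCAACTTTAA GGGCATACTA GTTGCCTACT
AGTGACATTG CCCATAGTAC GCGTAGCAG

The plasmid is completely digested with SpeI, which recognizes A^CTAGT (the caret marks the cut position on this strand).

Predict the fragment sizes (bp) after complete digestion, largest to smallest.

SpeI sites (ACTAGT) start at positions 34, 46, 66, 107, 118.
SpeI cuts after the first base of each site, so after positions 34, 46, 66, 107, 118.
Circular molecule, 5 cuts → 5 fragments:
  35–46 → 12 bp
  47–66 → 20 bp
  67–107 → 41 bp
  108–118 → 11 bp
  119–149 then 1–34 → 31 + 34 = 65 bp
Sorted largest to smallest: 65, 41, 20, 12, 11 bp.

65, 41, 20, 12, 11 bp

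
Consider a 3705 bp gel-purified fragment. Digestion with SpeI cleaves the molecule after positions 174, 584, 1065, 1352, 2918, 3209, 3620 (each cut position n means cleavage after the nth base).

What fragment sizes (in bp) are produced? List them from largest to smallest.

1566, 481, 411, 410, 291, 287, 174, 85 bp

Linear molecule, 7 cuts → 8 fragments:
  174 − 0 = 174 bp
  584 − 174 = 410 bp
  1065 − 584 = 481 bp
  1352 − 1065 = 287 bp
  2918 − 1352 = 1566 bp
  3209 − 2918 = 291 bp
  3620 − 3209 = 411 bp
  3705 − 3620 = 85 bp
Sorted largest to smallest: 1566, 481, 411, 410, 291, 287, 174, 85 bp.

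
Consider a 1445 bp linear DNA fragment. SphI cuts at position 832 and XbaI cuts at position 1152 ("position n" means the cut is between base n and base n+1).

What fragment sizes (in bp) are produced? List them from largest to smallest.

Combined cut positions (sorted): 832, 1152.
Linear molecule, 2 cuts → 3 fragments:
  832 − 0 = 832 bp
  1152 − 832 = 320 bp
  1445 − 1152 = 293 bp
Sorted largest to smallest: 832, 320, 293 bp.

832, 320, 293 bp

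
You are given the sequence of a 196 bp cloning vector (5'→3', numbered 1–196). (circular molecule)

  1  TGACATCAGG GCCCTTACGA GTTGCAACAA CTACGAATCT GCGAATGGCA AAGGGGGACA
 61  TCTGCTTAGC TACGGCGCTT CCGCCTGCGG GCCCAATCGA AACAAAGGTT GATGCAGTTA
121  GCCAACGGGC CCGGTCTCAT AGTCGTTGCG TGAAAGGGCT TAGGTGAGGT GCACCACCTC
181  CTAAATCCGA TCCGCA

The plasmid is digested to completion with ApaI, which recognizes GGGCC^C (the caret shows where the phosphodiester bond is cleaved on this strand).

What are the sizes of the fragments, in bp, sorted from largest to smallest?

ApaI sites (GGGCCC) start at positions 9, 89, 127.
ApaI cuts after base 5 of each site (before the last base), so after positions 13, 93, 131.
Circular molecule, 3 cuts → 3 fragments:
  14–93 → 80 bp
  94–131 → 38 bp
  132–196 then 1–13 → 65 + 13 = 78 bp
Sorted largest to smallest: 80, 78, 38 bp.

80, 78, 38 bp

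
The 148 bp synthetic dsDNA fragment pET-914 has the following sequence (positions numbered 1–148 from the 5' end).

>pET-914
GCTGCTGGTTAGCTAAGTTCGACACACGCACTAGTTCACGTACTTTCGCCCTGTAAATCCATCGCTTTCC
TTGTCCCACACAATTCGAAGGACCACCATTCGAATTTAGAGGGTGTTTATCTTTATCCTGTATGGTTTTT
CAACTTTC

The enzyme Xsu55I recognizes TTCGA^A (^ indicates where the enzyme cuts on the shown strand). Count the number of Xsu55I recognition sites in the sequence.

2

TTCGAA occurs starting at positions 84, 99.
Xsu55I cuts at 2 sites.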